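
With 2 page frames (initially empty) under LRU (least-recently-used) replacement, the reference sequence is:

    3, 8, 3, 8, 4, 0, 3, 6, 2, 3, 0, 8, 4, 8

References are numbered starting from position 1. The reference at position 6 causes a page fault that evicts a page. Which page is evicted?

pos 1: 3: fault, frames (3)
pos 2: 8: fault, frames (3 8)
pos 3: 3: hit
pos 4: 8: hit
pos 5: 4: fault, evict 3, frames (8 4)
pos 6: 0: fault, evict 8, frames (4 0)
At position 6, page 8 is evicted.

8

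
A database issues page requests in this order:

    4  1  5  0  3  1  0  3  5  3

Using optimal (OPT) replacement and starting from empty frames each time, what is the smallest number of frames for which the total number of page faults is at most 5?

f=1: 10 faults
f=2: 7 faults
f=3: 6 faults
f=4: 5 faults
f=5: 5 faults
Smallest f with faults ≤ 5 is 4.

4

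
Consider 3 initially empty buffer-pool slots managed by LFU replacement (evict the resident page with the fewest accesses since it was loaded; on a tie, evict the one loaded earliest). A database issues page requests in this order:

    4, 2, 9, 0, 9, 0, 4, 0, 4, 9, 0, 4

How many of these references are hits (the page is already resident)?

7

4 -> fault, frames {4}
2 -> fault, frames {4,2}
9 -> fault, frames {4,2,9}
0 -> fault, evict 4, frames {2,9,0}
9 -> hit
0 -> hit
4 -> fault, evict 2, frames {9,0,4}
0 -> hit
4 -> hit
9 -> hit
0 -> hit
4 -> hit
Hits: 7.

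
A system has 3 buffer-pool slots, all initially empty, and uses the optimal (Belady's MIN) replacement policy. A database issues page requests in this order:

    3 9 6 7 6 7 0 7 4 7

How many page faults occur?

3 -> fault, frames (3)
9 -> fault, frames (3 9)
6 -> fault, frames (3 9 6)
7 -> fault, evict 9, frames (3 6 7)
6 -> hit
7 -> hit
0 -> fault, evict 6, frames (3 7 0)
7 -> hit
4 -> fault, evict 0, frames (3 7 4)
7 -> hit
Page faults: 6.

6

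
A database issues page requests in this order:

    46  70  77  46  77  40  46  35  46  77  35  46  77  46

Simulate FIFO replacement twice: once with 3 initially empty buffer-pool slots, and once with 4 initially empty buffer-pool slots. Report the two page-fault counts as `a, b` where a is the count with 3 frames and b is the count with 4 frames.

3 frames: F F F . . F F F . F . . . . → 7 faults.
4 frames: F F F . . F . F F . . . . . → 6 faults.
6 < 7: adding a frame reduced faults, as is typical.

7, 6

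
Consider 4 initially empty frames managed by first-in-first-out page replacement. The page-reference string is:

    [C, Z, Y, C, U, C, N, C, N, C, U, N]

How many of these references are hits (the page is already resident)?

C: miss, frames [C]
Z: miss, frames [C, Z]
Y: miss, frames [C, Z, Y]
C: hit
U: miss, frames [C, Z, Y, U]
C: hit
N: miss, evict C, frames [Z, Y, U, N]
C: miss, evict Z, frames [Y, U, N, C]
N: hit
C: hit
U: hit
N: hit
Hits: 6.

6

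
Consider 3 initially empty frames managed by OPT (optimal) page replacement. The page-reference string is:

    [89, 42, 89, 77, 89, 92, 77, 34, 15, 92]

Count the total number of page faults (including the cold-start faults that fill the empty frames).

89: fault, frames (89)
42: fault, frames (89 42)
89: hit
77: fault, frames (89 42 77)
89: hit
92: fault, evict 42, frames (89 77 92)
77: hit
34: fault, evict 77, frames (89 92 34)
15: fault, evict 34, frames (89 92 15)
92: hit
Page faults: 6.

6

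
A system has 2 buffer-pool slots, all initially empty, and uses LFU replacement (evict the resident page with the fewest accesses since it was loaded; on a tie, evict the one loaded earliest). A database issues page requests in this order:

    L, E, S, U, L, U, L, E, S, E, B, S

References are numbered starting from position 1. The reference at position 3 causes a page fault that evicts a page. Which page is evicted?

pos 1: L → miss, frames [L]
pos 2: E → miss, frames [L, E]
pos 3: S → miss, evict L, frames [E, S]
At position 3, page L is evicted.

L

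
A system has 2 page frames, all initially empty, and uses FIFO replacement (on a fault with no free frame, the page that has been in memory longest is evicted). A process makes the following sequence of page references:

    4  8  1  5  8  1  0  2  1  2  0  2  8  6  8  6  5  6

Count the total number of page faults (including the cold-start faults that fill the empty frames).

4 -> miss, frames [4]
8 -> miss, frames [4, 8]
1 -> miss, evict 4, frames [8, 1]
5 -> miss, evict 8, frames [1, 5]
8 -> miss, evict 1, frames [5, 8]
1 -> miss, evict 5, frames [8, 1]
0 -> miss, evict 8, frames [1, 0]
2 -> miss, evict 1, frames [0, 2]
1 -> miss, evict 0, frames [2, 1]
2 -> hit
0 -> miss, evict 2, frames [1, 0]
2 -> miss, evict 1, frames [0, 2]
8 -> miss, evict 0, frames [2, 8]
6 -> miss, evict 2, frames [8, 6]
8 -> hit
6 -> hit
5 -> miss, evict 8, frames [6, 5]
6 -> hit
Page faults: 14.

14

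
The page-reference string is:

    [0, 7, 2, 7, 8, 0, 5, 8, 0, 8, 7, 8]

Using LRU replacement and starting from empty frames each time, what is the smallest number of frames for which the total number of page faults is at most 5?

4

f=1: 12 faults
f=2: 9 faults
f=3: 7 faults
f=4: 5 faults
f=5: 5 faults
Smallest f with faults ≤ 5 is 4.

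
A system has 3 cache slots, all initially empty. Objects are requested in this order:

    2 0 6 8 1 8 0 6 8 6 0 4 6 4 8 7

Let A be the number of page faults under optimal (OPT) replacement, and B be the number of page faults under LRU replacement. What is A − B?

Under OPT: F F F F F . . F . . . F . . . F → 8 faults.
Under LRU: F F F F F . F F . . . F . . F F → 10 faults.
A − B = 8 − 10 = -2.

-2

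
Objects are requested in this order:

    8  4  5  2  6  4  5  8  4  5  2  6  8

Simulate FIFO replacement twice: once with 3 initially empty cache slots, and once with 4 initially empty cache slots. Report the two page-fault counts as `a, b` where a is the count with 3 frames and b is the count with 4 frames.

10, 11

3 frames: F F F F F F F F . . F F . → 10 faults.
4 frames: F F F F F . . F F F F F F → 11 faults.
11 > 10: adding a frame increased faults — Belady's anomaly.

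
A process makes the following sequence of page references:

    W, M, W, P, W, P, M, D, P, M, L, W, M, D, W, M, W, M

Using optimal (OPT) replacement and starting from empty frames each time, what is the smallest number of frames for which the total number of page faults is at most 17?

2

f=1: 18 faults
f=2: 10 faults
f=3: 6 faults
f=4: 5 faults
f=5: 5 faults
Smallest f with faults ≤ 17 is 2.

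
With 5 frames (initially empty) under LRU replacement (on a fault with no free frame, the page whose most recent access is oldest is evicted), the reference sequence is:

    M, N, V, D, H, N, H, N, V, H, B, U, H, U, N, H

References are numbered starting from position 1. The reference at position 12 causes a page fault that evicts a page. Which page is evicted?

pos 1: M: fault, frames (M)
pos 2: N: fault, frames (M N)
pos 3: V: fault, frames (M N V)
pos 4: D: fault, frames (M N V D)
pos 5: H: fault, frames (M N V D H)
pos 6: N: hit
pos 7: H: hit
pos 8: N: hit
pos 9: V: hit
pos 10: H: hit
pos 11: B: fault, evict M, frames (D N V H B)
pos 12: U: fault, evict D, frames (N V H B U)
At position 12, page D is evicted.

D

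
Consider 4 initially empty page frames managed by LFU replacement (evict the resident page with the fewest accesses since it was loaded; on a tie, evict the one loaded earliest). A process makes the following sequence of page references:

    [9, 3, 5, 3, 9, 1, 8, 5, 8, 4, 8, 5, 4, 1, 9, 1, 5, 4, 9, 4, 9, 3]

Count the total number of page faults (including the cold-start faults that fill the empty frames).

9 -> miss, frames {9}
3 -> miss, frames {9,3}
5 -> miss, frames {9,3,5}
3 -> hit
9 -> hit
1 -> miss, frames {9,3,5,1}
8 -> miss, evict 5, frames {9,3,1,8}
5 -> miss, evict 1, frames {9,3,8,5}
8 -> hit
4 -> miss, evict 5, frames {9,3,8,4}
8 -> hit
5 -> miss, evict 4, frames {9,3,8,5}
4 -> miss, evict 5, frames {9,3,8,4}
1 -> miss, evict 4, frames {9,3,8,1}
9 -> hit
1 -> hit
5 -> miss, evict 3, frames {9,8,1,5}
4 -> miss, evict 5, frames {9,8,1,4}
9 -> hit
4 -> hit
9 -> hit
3 -> miss, evict 1, frames {9,8,4,3}
Page faults: 13.

13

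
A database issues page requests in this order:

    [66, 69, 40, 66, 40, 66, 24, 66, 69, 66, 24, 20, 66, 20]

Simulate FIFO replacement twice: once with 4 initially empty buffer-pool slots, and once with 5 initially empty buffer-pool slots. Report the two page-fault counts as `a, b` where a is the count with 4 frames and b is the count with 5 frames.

6, 5

4 frames: F F F . . . F . . . . F F . → 6 faults.
5 frames: F F F . . . F . . . . F . . → 5 faults.
5 < 6: adding a frame reduced faults, as is typical.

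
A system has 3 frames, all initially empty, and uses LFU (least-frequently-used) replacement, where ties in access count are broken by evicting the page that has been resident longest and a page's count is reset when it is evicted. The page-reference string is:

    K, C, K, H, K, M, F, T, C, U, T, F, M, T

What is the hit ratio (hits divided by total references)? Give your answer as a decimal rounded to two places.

K -> fault, frames (K)
C -> fault, frames (K C)
K -> hit
H -> fault, frames (K C H)
K -> hit
M -> fault, evict C, frames (K H M)
F -> fault, evict H, frames (K M F)
T -> fault, evict M, frames (K F T)
C -> fault, evict F, frames (K T C)
U -> fault, evict T, frames (K C U)
T -> fault, evict C, frames (K U T)
F -> fault, evict U, frames (K T F)
M -> fault, evict T, frames (K F M)
T -> fault, evict F, frames (K M T)
Hits: 2 of 14 references → 2/14 = 0.1429.

0.14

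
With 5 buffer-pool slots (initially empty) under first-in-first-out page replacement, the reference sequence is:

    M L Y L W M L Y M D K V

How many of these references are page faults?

M: miss, frames {M}
L: miss, frames {M,L}
Y: miss, frames {M,L,Y}
L: hit
W: miss, frames {M,L,Y,W}
M: hit
L: hit
Y: hit
M: hit
D: miss, frames {M,L,Y,W,D}
K: miss, evict M, frames {L,Y,W,D,K}
V: miss, evict L, frames {Y,W,D,K,V}
Page faults: 7.

7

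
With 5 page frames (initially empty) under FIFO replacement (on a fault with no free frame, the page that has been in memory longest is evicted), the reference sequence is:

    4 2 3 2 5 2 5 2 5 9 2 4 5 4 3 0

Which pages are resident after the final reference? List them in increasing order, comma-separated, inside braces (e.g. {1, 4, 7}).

{0, 2, 3, 5, 9}

4 -> fault, frames {4}
2 -> fault, frames {4,2}
3 -> fault, frames {4,2,3}
2 -> hit
5 -> fault, frames {4,2,3,5}
2 -> hit
5 -> hit
2 -> hit
5 -> hit
9 -> fault, frames {4,2,3,5,9}
2 -> hit
4 -> hit
5 -> hit
4 -> hit
3 -> hit
0 -> fault, evict 4, frames {2,3,5,9,0}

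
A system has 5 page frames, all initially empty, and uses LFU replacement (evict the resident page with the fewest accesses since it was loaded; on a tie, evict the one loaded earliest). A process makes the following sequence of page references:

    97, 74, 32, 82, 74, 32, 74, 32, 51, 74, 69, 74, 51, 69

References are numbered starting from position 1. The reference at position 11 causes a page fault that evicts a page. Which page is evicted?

97

pos 1: 97 → fault, frames {97}
pos 2: 74 → fault, frames {97,74}
pos 3: 32 → fault, frames {97,74,32}
pos 4: 82 → fault, frames {97,74,32,82}
pos 5: 74 → hit
pos 6: 32 → hit
pos 7: 74 → hit
pos 8: 32 → hit
pos 9: 51 → fault, frames {97,74,32,82,51}
pos 10: 74 → hit
pos 11: 69 → fault, evict 97, frames {74,32,82,51,69}
At position 11, page 97 is evicted.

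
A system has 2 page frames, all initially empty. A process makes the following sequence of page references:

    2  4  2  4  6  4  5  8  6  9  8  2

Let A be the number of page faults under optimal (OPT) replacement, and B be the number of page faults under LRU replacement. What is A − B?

Under OPT: F F . . F . F F . F . F → 7 faults.
Under LRU: F F . . F . F F F F F F → 9 faults.
A − B = 7 − 9 = -2.

-2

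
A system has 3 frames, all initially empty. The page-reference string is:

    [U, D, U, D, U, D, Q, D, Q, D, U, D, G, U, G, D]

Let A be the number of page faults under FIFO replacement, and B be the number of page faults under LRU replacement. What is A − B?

Under FIFO: F F . . . . F . . . . . F F . F → 6 faults.
Under LRU: F F . . . . F . . . . . F . . . → 4 faults.
A − B = 6 − 4 = 2.

2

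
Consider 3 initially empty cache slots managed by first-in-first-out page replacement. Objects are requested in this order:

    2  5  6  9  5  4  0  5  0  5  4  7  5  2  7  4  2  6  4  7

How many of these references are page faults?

12

2: fault, frames [2]
5: fault, frames [2, 5]
6: fault, frames [2, 5, 6]
9: fault, evict 2, frames [5, 6, 9]
5: hit
4: fault, evict 5, frames [6, 9, 4]
0: fault, evict 6, frames [9, 4, 0]
5: fault, evict 9, frames [4, 0, 5]
0: hit
5: hit
4: hit
7: fault, evict 4, frames [0, 5, 7]
5: hit
2: fault, evict 0, frames [5, 7, 2]
7: hit
4: fault, evict 5, frames [7, 2, 4]
2: hit
6: fault, evict 7, frames [2, 4, 6]
4: hit
7: fault, evict 2, frames [4, 6, 7]
Page faults: 12.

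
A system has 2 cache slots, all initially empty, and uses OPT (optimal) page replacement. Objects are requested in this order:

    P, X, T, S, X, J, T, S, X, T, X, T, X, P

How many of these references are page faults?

P -> fault, frames [P]
X -> fault, frames [P, X]
T -> fault, evict P, frames [X, T]
S -> fault, evict T, frames [X, S]
X -> hit
J -> fault, evict X, frames [S, J]
T -> fault, evict J, frames [S, T]
S -> hit
X -> fault, evict S, frames [T, X]
T -> hit
X -> hit
T -> hit
X -> hit
P -> fault, evict X, frames [T, P]
Page faults: 8.

8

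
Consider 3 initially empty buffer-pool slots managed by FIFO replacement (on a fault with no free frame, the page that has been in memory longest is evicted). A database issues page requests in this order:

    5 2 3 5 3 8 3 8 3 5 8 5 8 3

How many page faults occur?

5 → miss, frames {5}
2 → miss, frames {5,2}
3 → miss, frames {5,2,3}
5 → hit
3 → hit
8 → miss, evict 5, frames {2,3,8}
3 → hit
8 → hit
3 → hit
5 → miss, evict 2, frames {3,8,5}
8 → hit
5 → hit
8 → hit
3 → hit
Page faults: 5.

5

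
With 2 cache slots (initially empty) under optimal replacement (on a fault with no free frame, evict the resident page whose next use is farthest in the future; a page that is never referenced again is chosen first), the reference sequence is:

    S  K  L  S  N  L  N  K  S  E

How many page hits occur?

S: fault, frames (S)
K: fault, frames (S K)
L: fault, evict K, frames (S L)
S: hit
N: fault, evict S, frames (L N)
L: hit
N: hit
K: fault, evict N, frames (L K)
S: fault, evict K, frames (L S)
E: fault, evict S, frames (L E)
Hits: 3.

3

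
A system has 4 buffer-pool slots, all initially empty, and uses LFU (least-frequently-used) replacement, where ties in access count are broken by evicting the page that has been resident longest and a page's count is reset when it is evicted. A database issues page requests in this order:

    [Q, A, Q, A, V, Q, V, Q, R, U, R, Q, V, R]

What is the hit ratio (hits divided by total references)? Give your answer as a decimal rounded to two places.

0.57

Q -> miss, frames (Q)
A -> miss, frames (Q A)
Q -> hit
A -> hit
V -> miss, frames (Q A V)
Q -> hit
V -> hit
Q -> hit
R -> miss, frames (Q A V R)
U -> miss, evict R, frames (Q A V U)
R -> miss, evict U, frames (Q A V R)
Q -> hit
V -> hit
R -> hit
Hits: 8 of 14 references → 8/14 = 0.5714.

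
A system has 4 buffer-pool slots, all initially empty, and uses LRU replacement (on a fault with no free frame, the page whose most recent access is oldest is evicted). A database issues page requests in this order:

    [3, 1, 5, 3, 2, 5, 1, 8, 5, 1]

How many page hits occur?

5

3: miss, frames {3}
1: miss, frames {3,1}
5: miss, frames {3,1,5}
3: hit
2: miss, frames {1,5,3,2}
5: hit
1: hit
8: miss, evict 3, frames {2,5,1,8}
5: hit
1: hit
Hits: 5.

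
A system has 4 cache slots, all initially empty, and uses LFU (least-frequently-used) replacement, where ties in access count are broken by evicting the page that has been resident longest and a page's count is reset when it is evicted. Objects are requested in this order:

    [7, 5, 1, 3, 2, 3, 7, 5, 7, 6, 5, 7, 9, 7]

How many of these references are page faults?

7: miss, frames {7}
5: miss, frames {7,5}
1: miss, frames {7,5,1}
3: miss, frames {7,5,1,3}
2: miss, evict 7, frames {5,1,3,2}
3: hit
7: miss, evict 5, frames {1,3,2,7}
5: miss, evict 1, frames {3,2,7,5}
7: hit
6: miss, evict 2, frames {3,7,5,6}
5: hit
7: hit
9: miss, evict 6, frames {3,7,5,9}
7: hit
Page faults: 9.

9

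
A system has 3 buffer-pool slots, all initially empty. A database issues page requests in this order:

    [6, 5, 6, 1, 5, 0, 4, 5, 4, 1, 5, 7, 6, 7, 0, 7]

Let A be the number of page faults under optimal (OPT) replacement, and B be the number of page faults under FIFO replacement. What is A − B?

Under OPT: F F . F . F F . . . . F F . F . → 8 faults.
Under FIFO: F F . F . F F F . F . F F . F . → 10 faults.
A − B = 8 − 10 = -2.

-2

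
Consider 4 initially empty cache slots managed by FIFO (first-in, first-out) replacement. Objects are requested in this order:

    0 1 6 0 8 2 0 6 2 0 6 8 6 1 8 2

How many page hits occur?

9

0: miss, frames {0}
1: miss, frames {0,1}
6: miss, frames {0,1,6}
0: hit
8: miss, frames {0,1,6,8}
2: miss, evict 0, frames {1,6,8,2}
0: miss, evict 1, frames {6,8,2,0}
6: hit
2: hit
0: hit
6: hit
8: hit
6: hit
1: miss, evict 6, frames {8,2,0,1}
8: hit
2: hit
Hits: 9.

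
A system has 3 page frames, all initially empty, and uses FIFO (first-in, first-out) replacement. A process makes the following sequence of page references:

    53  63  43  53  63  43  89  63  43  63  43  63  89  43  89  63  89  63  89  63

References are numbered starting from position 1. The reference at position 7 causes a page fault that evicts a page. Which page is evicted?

53

pos 1: 53 -> fault, frames {53}
pos 2: 63 -> fault, frames {53,63}
pos 3: 43 -> fault, frames {53,63,43}
pos 4: 53 -> hit
pos 5: 63 -> hit
pos 6: 43 -> hit
pos 7: 89 -> fault, evict 53, frames {63,43,89}
At position 7, page 53 is evicted.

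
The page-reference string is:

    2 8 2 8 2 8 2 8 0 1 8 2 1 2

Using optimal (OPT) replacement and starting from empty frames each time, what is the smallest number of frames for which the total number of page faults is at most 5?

f=1: 14 faults
f=2: 5 faults
f=3: 4 faults
f=4: 4 faults
Smallest f with faults ≤ 5 is 2.

2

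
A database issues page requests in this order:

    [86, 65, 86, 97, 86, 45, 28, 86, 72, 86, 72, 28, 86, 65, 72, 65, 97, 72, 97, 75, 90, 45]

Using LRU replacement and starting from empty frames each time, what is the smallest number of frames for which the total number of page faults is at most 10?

6

f=1: 22 faults
f=2: 16 faults
f=3: 12 faults
f=4: 11 faults
f=5: 11 faults
f=6: 9 faults
f=7: 9 faults
f=8: 8 faults
Smallest f with faults ≤ 10 is 6.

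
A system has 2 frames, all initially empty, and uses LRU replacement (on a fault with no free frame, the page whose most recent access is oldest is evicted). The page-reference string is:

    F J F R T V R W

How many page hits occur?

1

F -> fault, frames [F]
J -> fault, frames [F, J]
F -> hit
R -> fault, evict J, frames [F, R]
T -> fault, evict F, frames [R, T]
V -> fault, evict R, frames [T, V]
R -> fault, evict T, frames [V, R]
W -> fault, evict V, frames [R, W]
Hits: 1.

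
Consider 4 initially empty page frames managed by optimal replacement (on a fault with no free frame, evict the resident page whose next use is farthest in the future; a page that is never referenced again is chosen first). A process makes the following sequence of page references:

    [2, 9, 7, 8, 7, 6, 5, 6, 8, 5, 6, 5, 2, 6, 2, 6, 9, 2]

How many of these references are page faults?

2 -> fault, frames (2)
9 -> fault, frames (2 9)
7 -> fault, frames (2 9 7)
8 -> fault, frames (2 9 7 8)
7 -> hit
6 -> fault, evict 7, frames (2 9 8 6)
5 -> fault, evict 9, frames (2 8 6 5)
6 -> hit
8 -> hit
5 -> hit
6 -> hit
5 -> hit
2 -> hit
6 -> hit
2 -> hit
6 -> hit
9 -> fault, evict 5, frames (2 8 6 9)
2 -> hit
Page faults: 7.

7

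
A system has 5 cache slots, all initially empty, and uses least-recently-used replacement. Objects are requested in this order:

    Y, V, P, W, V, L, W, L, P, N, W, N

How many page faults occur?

6

Y → miss, frames {Y}
V → miss, frames {Y,V}
P → miss, frames {Y,V,P}
W → miss, frames {Y,V,P,W}
V → hit
L → miss, frames {Y,P,W,V,L}
W → hit
L → hit
P → hit
N → miss, evict Y, frames {V,W,L,P,N}
W → hit
N → hit
Page faults: 6.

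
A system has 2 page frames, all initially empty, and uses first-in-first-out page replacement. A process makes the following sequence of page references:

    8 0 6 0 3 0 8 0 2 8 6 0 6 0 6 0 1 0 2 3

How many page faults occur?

8: miss, frames (8)
0: miss, frames (8 0)
6: miss, evict 8, frames (0 6)
0: hit
3: miss, evict 0, frames (6 3)
0: miss, evict 6, frames (3 0)
8: miss, evict 3, frames (0 8)
0: hit
2: miss, evict 0, frames (8 2)
8: hit
6: miss, evict 8, frames (2 6)
0: miss, evict 2, frames (6 0)
6: hit
0: hit
6: hit
0: hit
1: miss, evict 6, frames (0 1)
0: hit
2: miss, evict 0, frames (1 2)
3: miss, evict 1, frames (2 3)
Page faults: 12.

12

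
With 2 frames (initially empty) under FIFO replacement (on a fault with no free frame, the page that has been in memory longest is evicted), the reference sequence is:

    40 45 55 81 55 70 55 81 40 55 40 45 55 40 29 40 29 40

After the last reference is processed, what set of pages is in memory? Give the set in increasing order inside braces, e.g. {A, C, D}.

{29, 40}

40 → miss, frames [40]
45 → miss, frames [40, 45]
55 → miss, evict 40, frames [45, 55]
81 → miss, evict 45, frames [55, 81]
55 → hit
70 → miss, evict 55, frames [81, 70]
55 → miss, evict 81, frames [70, 55]
81 → miss, evict 70, frames [55, 81]
40 → miss, evict 55, frames [81, 40]
55 → miss, evict 81, frames [40, 55]
40 → hit
45 → miss, evict 40, frames [55, 45]
55 → hit
40 → miss, evict 55, frames [45, 40]
29 → miss, evict 45, frames [40, 29]
40 → hit
29 → hit
40 → hit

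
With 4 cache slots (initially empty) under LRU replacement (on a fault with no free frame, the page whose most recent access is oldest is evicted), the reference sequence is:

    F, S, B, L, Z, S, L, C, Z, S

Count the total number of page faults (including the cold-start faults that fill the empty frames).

6

F: fault, frames (F)
S: fault, frames (F S)
B: fault, frames (F S B)
L: fault, frames (F S B L)
Z: fault, evict F, frames (S B L Z)
S: hit
L: hit
C: fault, evict B, frames (Z S L C)
Z: hit
S: hit
Page faults: 6.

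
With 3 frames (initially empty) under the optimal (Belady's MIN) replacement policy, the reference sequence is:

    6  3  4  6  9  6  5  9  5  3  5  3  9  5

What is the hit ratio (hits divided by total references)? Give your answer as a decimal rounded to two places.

0.64

6 -> miss, frames [6]
3 -> miss, frames [6, 3]
4 -> miss, frames [6, 3, 4]
6 -> hit
9 -> miss, evict 4, frames [6, 3, 9]
6 -> hit
5 -> miss, evict 6, frames [3, 9, 5]
9 -> hit
5 -> hit
3 -> hit
5 -> hit
3 -> hit
9 -> hit
5 -> hit
Hits: 9 of 14 references → 9/14 = 0.6429.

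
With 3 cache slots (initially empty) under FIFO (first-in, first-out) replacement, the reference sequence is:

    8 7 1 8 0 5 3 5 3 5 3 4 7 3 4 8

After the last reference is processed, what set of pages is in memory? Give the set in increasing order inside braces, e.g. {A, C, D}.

{4, 7, 8}

8 → fault, frames {8}
7 → fault, frames {8,7}
1 → fault, frames {8,7,1}
8 → hit
0 → fault, evict 8, frames {7,1,0}
5 → fault, evict 7, frames {1,0,5}
3 → fault, evict 1, frames {0,5,3}
5 → hit
3 → hit
5 → hit
3 → hit
4 → fault, evict 0, frames {5,3,4}
7 → fault, evict 5, frames {3,4,7}
3 → hit
4 → hit
8 → fault, evict 3, frames {4,7,8}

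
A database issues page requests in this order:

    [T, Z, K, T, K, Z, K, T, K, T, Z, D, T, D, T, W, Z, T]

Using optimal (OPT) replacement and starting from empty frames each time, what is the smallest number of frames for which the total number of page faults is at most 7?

f=1: 18 faults
f=2: 9 faults
f=3: 5 faults
f=4: 5 faults
f=5: 5 faults
Smallest f with faults ≤ 7 is 3.

3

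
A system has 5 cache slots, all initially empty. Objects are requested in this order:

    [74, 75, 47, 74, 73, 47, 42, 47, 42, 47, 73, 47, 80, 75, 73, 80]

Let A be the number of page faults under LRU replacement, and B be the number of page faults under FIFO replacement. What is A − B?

1

Under LRU: F F F . F . F . . . . . F F . . → 7 faults.
Under FIFO: F F F . F . F . . . . . F . . . → 6 faults.
A − B = 7 − 6 = 1.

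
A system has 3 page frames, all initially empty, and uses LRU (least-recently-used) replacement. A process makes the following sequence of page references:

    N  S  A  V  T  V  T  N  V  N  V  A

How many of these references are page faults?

7

N: miss, frames [N]
S: miss, frames [N, S]
A: miss, frames [N, S, A]
V: miss, evict N, frames [S, A, V]
T: miss, evict S, frames [A, V, T]
V: hit
T: hit
N: miss, evict A, frames [V, T, N]
V: hit
N: hit
V: hit
A: miss, evict T, frames [N, V, A]
Page faults: 7.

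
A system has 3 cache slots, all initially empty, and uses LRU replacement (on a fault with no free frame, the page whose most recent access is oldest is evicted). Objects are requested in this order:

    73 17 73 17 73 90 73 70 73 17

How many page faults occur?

73 -> miss, frames (73)
17 -> miss, frames (73 17)
73 -> hit
17 -> hit
73 -> hit
90 -> miss, frames (17 73 90)
73 -> hit
70 -> miss, evict 17, frames (90 73 70)
73 -> hit
17 -> miss, evict 90, frames (70 73 17)
Page faults: 5.

5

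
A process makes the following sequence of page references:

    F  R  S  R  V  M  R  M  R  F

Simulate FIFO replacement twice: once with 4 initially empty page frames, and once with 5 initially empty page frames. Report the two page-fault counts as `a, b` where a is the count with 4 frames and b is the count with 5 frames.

4 frames: F F F . F F . . . F → 6 faults.
5 frames: F F F . F F . . . . → 5 faults.
5 < 6: adding a frame reduced faults, as is typical.

6, 5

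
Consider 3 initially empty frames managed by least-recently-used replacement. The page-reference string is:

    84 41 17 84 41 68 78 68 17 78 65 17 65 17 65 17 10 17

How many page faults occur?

8

84 → fault, frames (84)
41 → fault, frames (84 41)
17 → fault, frames (84 41 17)
84 → hit
41 → hit
68 → fault, evict 17, frames (84 41 68)
78 → fault, evict 84, frames (41 68 78)
68 → hit
17 → fault, evict 41, frames (78 68 17)
78 → hit
65 → fault, evict 68, frames (17 78 65)
17 → hit
65 → hit
17 → hit
65 → hit
17 → hit
10 → fault, evict 78, frames (65 17 10)
17 → hit
Page faults: 8.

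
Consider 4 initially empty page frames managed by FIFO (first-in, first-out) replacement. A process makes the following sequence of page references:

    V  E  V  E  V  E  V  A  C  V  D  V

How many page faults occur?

V: miss, frames (V)
E: miss, frames (V E)
V: hit
E: hit
V: hit
E: hit
V: hit
A: miss, frames (V E A)
C: miss, frames (V E A C)
V: hit
D: miss, evict V, frames (E A C D)
V: miss, evict E, frames (A C D V)
Page faults: 6.

6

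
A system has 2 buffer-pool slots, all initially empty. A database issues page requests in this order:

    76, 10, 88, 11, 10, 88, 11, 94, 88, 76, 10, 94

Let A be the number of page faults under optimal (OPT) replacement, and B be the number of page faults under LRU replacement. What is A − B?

-4

Under OPT: F F F F . F . F . F F . → 8 faults.
Under LRU: F F F F F F F F F F F F → 12 faults.
A − B = 8 − 12 = -4.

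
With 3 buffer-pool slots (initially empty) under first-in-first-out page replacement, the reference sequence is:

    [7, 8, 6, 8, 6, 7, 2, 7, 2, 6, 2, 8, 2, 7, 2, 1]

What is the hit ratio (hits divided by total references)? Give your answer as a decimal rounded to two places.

0.56

7 → miss, frames {7}
8 → miss, frames {7,8}
6 → miss, frames {7,8,6}
8 → hit
6 → hit
7 → hit
2 → miss, evict 7, frames {8,6,2}
7 → miss, evict 8, frames {6,2,7}
2 → hit
6 → hit
2 → hit
8 → miss, evict 6, frames {2,7,8}
2 → hit
7 → hit
2 → hit
1 → miss, evict 2, frames {7,8,1}
Hits: 9 of 16 references → 9/16 = 0.5625.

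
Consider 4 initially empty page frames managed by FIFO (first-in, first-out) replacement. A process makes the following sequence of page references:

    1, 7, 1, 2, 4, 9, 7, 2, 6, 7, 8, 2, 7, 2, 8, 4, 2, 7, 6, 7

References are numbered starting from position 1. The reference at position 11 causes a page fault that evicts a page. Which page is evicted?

4

pos 1: 1 -> miss, frames {1}
pos 2: 7 -> miss, frames {1,7}
pos 3: 1 -> hit
pos 4: 2 -> miss, frames {1,7,2}
pos 5: 4 -> miss, frames {1,7,2,4}
pos 6: 9 -> miss, evict 1, frames {7,2,4,9}
pos 7: 7 -> hit
pos 8: 2 -> hit
pos 9: 6 -> miss, evict 7, frames {2,4,9,6}
pos 10: 7 -> miss, evict 2, frames {4,9,6,7}
pos 11: 8 -> miss, evict 4, frames {9,6,7,8}
At position 11, page 4 is evicted.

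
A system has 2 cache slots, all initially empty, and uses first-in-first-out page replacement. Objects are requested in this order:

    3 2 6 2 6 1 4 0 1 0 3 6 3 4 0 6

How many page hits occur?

3: fault, frames [3]
2: fault, frames [3, 2]
6: fault, evict 3, frames [2, 6]
2: hit
6: hit
1: fault, evict 2, frames [6, 1]
4: fault, evict 6, frames [1, 4]
0: fault, evict 1, frames [4, 0]
1: fault, evict 4, frames [0, 1]
0: hit
3: fault, evict 0, frames [1, 3]
6: fault, evict 1, frames [3, 6]
3: hit
4: fault, evict 3, frames [6, 4]
0: fault, evict 6, frames [4, 0]
6: fault, evict 4, frames [0, 6]
Hits: 4.

4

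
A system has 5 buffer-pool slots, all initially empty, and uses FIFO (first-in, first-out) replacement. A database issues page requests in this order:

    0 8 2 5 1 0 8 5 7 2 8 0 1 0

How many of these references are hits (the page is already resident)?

7

0 -> miss, frames {0}
8 -> miss, frames {0,8}
2 -> miss, frames {0,8,2}
5 -> miss, frames {0,8,2,5}
1 -> miss, frames {0,8,2,5,1}
0 -> hit
8 -> hit
5 -> hit
7 -> miss, evict 0, frames {8,2,5,1,7}
2 -> hit
8 -> hit
0 -> miss, evict 8, frames {2,5,1,7,0}
1 -> hit
0 -> hit
Hits: 7.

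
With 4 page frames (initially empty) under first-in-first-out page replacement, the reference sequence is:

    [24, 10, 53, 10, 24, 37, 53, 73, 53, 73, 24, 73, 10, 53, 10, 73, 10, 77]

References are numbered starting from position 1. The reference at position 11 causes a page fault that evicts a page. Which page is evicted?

pos 1: 24 -> miss, frames {24}
pos 2: 10 -> miss, frames {24,10}
pos 3: 53 -> miss, frames {24,10,53}
pos 4: 10 -> hit
pos 5: 24 -> hit
pos 6: 37 -> miss, frames {24,10,53,37}
pos 7: 53 -> hit
pos 8: 73 -> miss, evict 24, frames {10,53,37,73}
pos 9: 53 -> hit
pos 10: 73 -> hit
pos 11: 24 -> miss, evict 10, frames {53,37,73,24}
At position 11, page 10 is evicted.

10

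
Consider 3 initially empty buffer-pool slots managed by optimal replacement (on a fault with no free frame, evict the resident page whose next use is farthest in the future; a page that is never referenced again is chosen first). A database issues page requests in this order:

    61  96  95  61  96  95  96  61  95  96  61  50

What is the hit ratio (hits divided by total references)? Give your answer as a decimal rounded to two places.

61: miss, frames {61}
96: miss, frames {61,96}
95: miss, frames {61,96,95}
61: hit
96: hit
95: hit
96: hit
61: hit
95: hit
96: hit
61: hit
50: miss, evict 95, frames {61,96,50}
Hits: 8 of 12 references → 8/12 = 0.6667.

0.67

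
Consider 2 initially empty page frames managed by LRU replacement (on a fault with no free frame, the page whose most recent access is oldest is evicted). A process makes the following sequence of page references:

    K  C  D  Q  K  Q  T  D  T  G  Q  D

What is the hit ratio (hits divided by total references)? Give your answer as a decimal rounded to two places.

0.17

K: miss, frames {K}
C: miss, frames {K,C}
D: miss, evict K, frames {C,D}
Q: miss, evict C, frames {D,Q}
K: miss, evict D, frames {Q,K}
Q: hit
T: miss, evict K, frames {Q,T}
D: miss, evict Q, frames {T,D}
T: hit
G: miss, evict D, frames {T,G}
Q: miss, evict T, frames {G,Q}
D: miss, evict G, frames {Q,D}
Hits: 2 of 12 references → 2/12 = 0.1667.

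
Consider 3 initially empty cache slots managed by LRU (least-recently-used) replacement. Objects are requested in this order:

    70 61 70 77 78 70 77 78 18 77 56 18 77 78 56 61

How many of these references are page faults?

70 → fault, frames [70]
61 → fault, frames [70, 61]
70 → hit
77 → fault, frames [61, 70, 77]
78 → fault, evict 61, frames [70, 77, 78]
70 → hit
77 → hit
78 → hit
18 → fault, evict 70, frames [77, 78, 18]
77 → hit
56 → fault, evict 78, frames [18, 77, 56]
18 → hit
77 → hit
78 → fault, evict 56, frames [18, 77, 78]
56 → fault, evict 18, frames [77, 78, 56]
61 → fault, evict 77, frames [78, 56, 61]
Page faults: 9.

9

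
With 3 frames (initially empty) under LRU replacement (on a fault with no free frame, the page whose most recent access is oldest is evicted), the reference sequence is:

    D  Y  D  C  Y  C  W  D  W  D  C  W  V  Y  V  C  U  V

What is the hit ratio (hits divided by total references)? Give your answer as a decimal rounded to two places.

D → fault, frames [D]
Y → fault, frames [D, Y]
D → hit
C → fault, frames [Y, D, C]
Y → hit
C → hit
W → fault, evict D, frames [Y, C, W]
D → fault, evict Y, frames [C, W, D]
W → hit
D → hit
C → hit
W → hit
V → fault, evict D, frames [C, W, V]
Y → fault, evict C, frames [W, V, Y]
V → hit
C → fault, evict W, frames [Y, V, C]
U → fault, evict Y, frames [V, C, U]
V → hit
Hits: 9 of 18 references → 9/18 = 0.5000.

0.50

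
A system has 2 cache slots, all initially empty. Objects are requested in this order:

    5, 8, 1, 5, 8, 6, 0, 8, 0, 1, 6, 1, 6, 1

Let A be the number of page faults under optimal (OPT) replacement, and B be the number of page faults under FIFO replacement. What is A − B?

-2

Under OPT: F F F . F F F . . F F . . . → 8 faults.
Under FIFO: F F F F F F F F . F F . . . → 10 faults.
A − B = 8 − 10 = -2.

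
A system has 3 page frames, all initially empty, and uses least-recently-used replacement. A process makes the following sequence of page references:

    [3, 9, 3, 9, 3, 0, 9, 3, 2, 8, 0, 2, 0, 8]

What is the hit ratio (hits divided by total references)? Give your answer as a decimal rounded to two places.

3 → miss, frames (3)
9 → miss, frames (3 9)
3 → hit
9 → hit
3 → hit
0 → miss, frames (9 3 0)
9 → hit
3 → hit
2 → miss, evict 0, frames (9 3 2)
8 → miss, evict 9, frames (3 2 8)
0 → miss, evict 3, frames (2 8 0)
2 → hit
0 → hit
8 → hit
Hits: 8 of 14 references → 8/14 = 0.5714.

0.57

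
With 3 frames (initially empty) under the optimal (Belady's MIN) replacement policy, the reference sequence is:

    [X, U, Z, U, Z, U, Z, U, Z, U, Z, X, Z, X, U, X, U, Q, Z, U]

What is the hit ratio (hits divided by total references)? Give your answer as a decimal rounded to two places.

0.80

X -> fault, frames [X]
U -> fault, frames [X, U]
Z -> fault, frames [X, U, Z]
U -> hit
Z -> hit
U -> hit
Z -> hit
U -> hit
Z -> hit
U -> hit
Z -> hit
X -> hit
Z -> hit
X -> hit
U -> hit
X -> hit
U -> hit
Q -> fault, evict X, frames [U, Z, Q]
Z -> hit
U -> hit
Hits: 16 of 20 references → 16/20 = 0.8000.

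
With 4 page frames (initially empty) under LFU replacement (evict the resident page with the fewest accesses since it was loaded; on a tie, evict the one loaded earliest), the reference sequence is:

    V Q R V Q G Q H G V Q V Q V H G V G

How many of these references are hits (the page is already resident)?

V → miss, frames {V}
Q → miss, frames {V,Q}
R → miss, frames {V,Q,R}
V → hit
Q → hit
G → miss, frames {V,Q,R,G}
Q → hit
H → miss, evict R, frames {V,Q,G,H}
G → hit
V → hit
Q → hit
V → hit
Q → hit
V → hit
H → hit
G → hit
V → hit
G → hit
Hits: 13.

13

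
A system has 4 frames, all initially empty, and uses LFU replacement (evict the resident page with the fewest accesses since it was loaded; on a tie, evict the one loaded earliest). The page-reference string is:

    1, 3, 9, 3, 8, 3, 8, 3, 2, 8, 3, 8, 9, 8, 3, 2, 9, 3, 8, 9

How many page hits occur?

15

1: fault, frames [1]
3: fault, frames [1, 3]
9: fault, frames [1, 3, 9]
3: hit
8: fault, frames [1, 3, 9, 8]
3: hit
8: hit
3: hit
2: fault, evict 1, frames [3, 9, 8, 2]
8: hit
3: hit
8: hit
9: hit
8: hit
3: hit
2: hit
9: hit
3: hit
8: hit
9: hit
Hits: 15.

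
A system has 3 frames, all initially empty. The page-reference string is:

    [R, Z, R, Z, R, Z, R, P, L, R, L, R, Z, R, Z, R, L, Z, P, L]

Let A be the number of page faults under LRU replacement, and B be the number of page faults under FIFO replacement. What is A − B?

Under LRU: F F . . . . . F F . . . F . . . . . F . → 6 faults.
Under FIFO: F F . . . . . F F F . . F . . . . . F F → 8 faults.
A − B = 6 − 8 = -2.

-2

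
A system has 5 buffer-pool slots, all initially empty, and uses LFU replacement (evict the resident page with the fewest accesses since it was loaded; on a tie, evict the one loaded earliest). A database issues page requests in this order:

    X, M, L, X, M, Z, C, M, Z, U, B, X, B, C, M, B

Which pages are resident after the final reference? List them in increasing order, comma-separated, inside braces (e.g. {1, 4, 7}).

{B, C, M, X, Z}

X: fault, frames {X}
M: fault, frames {X,M}
L: fault, frames {X,M,L}
X: hit
M: hit
Z: fault, frames {X,M,L,Z}
C: fault, frames {X,M,L,Z,C}
M: hit
Z: hit
U: fault, evict L, frames {X,M,Z,C,U}
B: fault, evict C, frames {X,M,Z,U,B}
X: hit
B: hit
C: fault, evict U, frames {X,M,Z,B,C}
M: hit
B: hit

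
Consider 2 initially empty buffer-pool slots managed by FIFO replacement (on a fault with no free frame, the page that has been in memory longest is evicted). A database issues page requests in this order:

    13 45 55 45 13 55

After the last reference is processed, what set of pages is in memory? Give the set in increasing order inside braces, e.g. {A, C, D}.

{13, 55}

13 -> miss, frames (13)
45 -> miss, frames (13 45)
55 -> miss, evict 13, frames (45 55)
45 -> hit
13 -> miss, evict 45, frames (55 13)
55 -> hit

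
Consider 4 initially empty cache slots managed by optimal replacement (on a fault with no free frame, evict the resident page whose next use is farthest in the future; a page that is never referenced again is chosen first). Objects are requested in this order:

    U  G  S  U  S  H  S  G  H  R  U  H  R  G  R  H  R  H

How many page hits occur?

U -> fault, frames {U}
G -> fault, frames {U,G}
S -> fault, frames {U,G,S}
U -> hit
S -> hit
H -> fault, frames {U,G,S,H}
S -> hit
G -> hit
H -> hit
R -> fault, evict S, frames {U,G,H,R}
U -> hit
H -> hit
R -> hit
G -> hit
R -> hit
H -> hit
R -> hit
H -> hit
Hits: 13.

13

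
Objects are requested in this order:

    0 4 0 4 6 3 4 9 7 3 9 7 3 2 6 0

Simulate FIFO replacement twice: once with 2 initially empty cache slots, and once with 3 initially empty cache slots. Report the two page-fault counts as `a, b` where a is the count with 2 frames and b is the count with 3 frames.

14, 9

2 frames: F F . . F F F F F F F F F F F F → 14 faults.
3 frames: F F . . F F . F F . . . . F F F → 9 faults.
9 < 14: adding a frame reduced faults, as is typical.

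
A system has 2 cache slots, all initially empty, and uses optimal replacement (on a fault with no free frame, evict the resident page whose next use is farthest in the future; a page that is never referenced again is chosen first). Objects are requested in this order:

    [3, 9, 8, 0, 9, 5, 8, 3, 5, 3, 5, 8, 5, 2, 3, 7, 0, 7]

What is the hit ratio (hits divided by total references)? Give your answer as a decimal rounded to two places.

0.33

3 -> miss, frames (3)
9 -> miss, frames (3 9)
8 -> miss, evict 3, frames (9 8)
0 -> miss, evict 8, frames (9 0)
9 -> hit
5 -> miss, evict 9, frames (0 5)
8 -> miss, evict 0, frames (5 8)
3 -> miss, evict 8, frames (5 3)
5 -> hit
3 -> hit
5 -> hit
8 -> miss, evict 3, frames (5 8)
5 -> hit
2 -> miss, evict 8, frames (5 2)
3 -> miss, evict 2, frames (5 3)
7 -> miss, evict 3, frames (5 7)
0 -> miss, evict 5, frames (7 0)
7 -> hit
Hits: 6 of 18 references → 6/18 = 0.3333.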